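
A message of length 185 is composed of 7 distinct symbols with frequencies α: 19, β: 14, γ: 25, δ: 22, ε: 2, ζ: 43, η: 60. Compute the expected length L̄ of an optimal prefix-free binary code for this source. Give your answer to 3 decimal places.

2.530 bits/symbol

Probabilities are the counts divided by 185.
Repeatedly combine the two least-probable nodes; the expected code length is the sum of the merged weights.
merge 2/185 + 14/185 → 16/185
merge 16/185 + 19/185 → 7/37
merge 22/185 + 5/37 → 47/185
merge 7/37 + 43/185 → 78/185
merge 47/185 + 12/37 → 107/185
merge 78/185 + 107/185 → 1
L = 16/185 + 7/37 + 47/185 + 78/185 + 107/185 + 1 = 468/185 ≈ 2.530 bits/symbol.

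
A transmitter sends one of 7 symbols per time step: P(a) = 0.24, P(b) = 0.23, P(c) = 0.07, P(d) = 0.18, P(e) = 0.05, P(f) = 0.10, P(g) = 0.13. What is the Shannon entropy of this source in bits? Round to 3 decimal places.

2.627 bits

H = −Σ pᵢ log₂ pᵢ.
−0.24·log₂(0.24) = 0.4941
−0.23·log₂(0.23) = 0.4877
−0.07·log₂(0.07) = 0.2686
−0.18·log₂(0.18) = 0.4453
−0.05·log₂(0.05) = 0.2161
−0.10·log₂(0.10) = 0.3322
−0.13·log₂(0.13) = 0.3826
Sum ≈ 2.6266 → 2.627 bits.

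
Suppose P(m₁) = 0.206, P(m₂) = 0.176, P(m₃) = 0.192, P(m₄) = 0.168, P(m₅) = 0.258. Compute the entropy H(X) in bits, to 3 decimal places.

H = −Σ pᵢ log₂ pᵢ.
−0.206·log₂(0.206) = 0.4695
−0.176·log₂(0.176) = 0.4411
−0.192·log₂(0.192) = 0.4571
−0.168·log₂(0.168) = 0.4323
−0.258·log₂(0.258) = 0.5043
Sum ≈ 2.3044 → 2.304 bits.

2.304 bits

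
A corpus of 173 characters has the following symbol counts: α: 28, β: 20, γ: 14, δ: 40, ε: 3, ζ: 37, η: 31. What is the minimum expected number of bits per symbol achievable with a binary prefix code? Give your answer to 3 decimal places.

Probabilities are the counts divided by 173.
Repeatedly combine the two least-probable nodes; the expected code length is the sum of the merged weights.
merge 3/173 + 14/173 → 17/173
merge 17/173 + 20/173 → 37/173
merge 28/173 + 31/173 → 59/173
merge 37/173 + 37/173 → 74/173
merge 40/173 + 59/173 → 99/173
merge 74/173 + 99/173 → 1
L = 17/173 + 37/173 + 59/173 + 74/173 + 99/173 + 1 = 459/173 ≈ 2.653 bits/symbol.

2.653 bits/symbol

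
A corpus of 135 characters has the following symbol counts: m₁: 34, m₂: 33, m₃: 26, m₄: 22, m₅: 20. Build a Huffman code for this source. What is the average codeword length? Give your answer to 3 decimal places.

2.311 bits/symbol

Probabilities are the counts divided by 135.
Repeatedly combine the two least-probable nodes; the expected code length is the sum of the merged weights.
merge 4/27 + 22/135 → 14/45
merge 26/135 + 11/45 → 59/135
merge 34/135 + 14/45 → 76/135
merge 59/135 + 76/135 → 1
L = 14/45 + 59/135 + 76/135 + 1 = 104/45 ≈ 2.311 bits/symbol.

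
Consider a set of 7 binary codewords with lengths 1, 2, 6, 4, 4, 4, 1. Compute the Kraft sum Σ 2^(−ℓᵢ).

With common denominator 2^6 = 64: Σ 2^(−ℓᵢ) = 32/64 + 16/64 + 1/64 + 4/64 + 4/64 + 4/64 + 32/64 = 93/64 = 1.453125.

1.453125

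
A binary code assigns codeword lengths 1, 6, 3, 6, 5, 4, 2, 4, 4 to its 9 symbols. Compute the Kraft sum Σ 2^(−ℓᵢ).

1.125

With common denominator 2^6 = 64: Σ 2^(−ℓᵢ) = 32/64 + 1/64 + 8/64 + 1/64 + 2/64 + 4/64 + 16/64 + 4/64 + 4/64 = 72/64 = 1.125.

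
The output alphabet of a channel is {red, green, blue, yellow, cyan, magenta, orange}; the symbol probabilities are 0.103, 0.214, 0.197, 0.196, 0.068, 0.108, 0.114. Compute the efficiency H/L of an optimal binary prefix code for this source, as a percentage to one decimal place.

98.0%

Entropy H = −Σ p log₂ p ≈ 2.7039 bits.
Huffman merges: 17/250+103/1000→171/1000; 27/250+57/500→111/500; 171/1000+49/250→367/1000; 197/1000+107/500→411/1000; 111/500+367/1000→589/1000; 411/1000+589/1000→1. L = 69/25 ≈ 2.7600.
Efficiency = H/L = 2.7039/2.7600 = 98.0%.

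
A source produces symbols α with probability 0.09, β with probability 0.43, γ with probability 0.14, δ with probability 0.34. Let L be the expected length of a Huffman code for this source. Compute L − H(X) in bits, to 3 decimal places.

Entropy H = −Σ p log₂ p ≈ 1.7625 bits.
Huffman merges: 9/100+7/50→23/100; 23/100+17/50→57/100; 43/100+57/100→1. L = 9/5 ≈ 1.8000.
L − H = 1.8000 − 1.7625 = 0.037 bits.

0.037 bits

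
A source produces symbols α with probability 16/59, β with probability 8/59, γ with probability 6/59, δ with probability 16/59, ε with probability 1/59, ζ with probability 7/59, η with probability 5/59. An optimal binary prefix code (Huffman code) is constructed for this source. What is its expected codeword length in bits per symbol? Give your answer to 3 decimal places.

2.559 bits/symbol

Repeatedly combine the two least-probable nodes; the expected code length is the sum of the merged weights.
merge 1/59 + 5/59 → 6/59
merge 6/59 + 6/59 → 12/59
merge 7/59 + 8/59 → 15/59
merge 12/59 + 15/59 → 27/59
merge 16/59 + 16/59 → 32/59
merge 27/59 + 32/59 → 1
L = 6/59 + 12/59 + 15/59 + 27/59 + 32/59 + 1 = 151/59 ≈ 2.559 bits/symbol.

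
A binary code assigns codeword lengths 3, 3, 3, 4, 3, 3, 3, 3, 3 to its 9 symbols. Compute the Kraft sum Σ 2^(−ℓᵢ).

1.0625

With common denominator 2^4 = 16: Σ 2^(−ℓᵢ) = 2/16 + 2/16 + 2/16 + 1/16 + 2/16 + 2/16 + 2/16 + 2/16 + 2/16 = 17/16 = 1.0625.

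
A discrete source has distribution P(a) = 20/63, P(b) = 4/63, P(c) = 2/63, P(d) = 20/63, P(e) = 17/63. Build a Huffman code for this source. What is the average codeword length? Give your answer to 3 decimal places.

2.095 bits/symbol

Repeatedly combine the two least-probable nodes; the expected code length is the sum of the merged weights.
merge 2/63 + 4/63 → 2/21
merge 2/21 + 17/63 → 23/63
merge 20/63 + 20/63 → 40/63
merge 23/63 + 40/63 → 1
L = 2/21 + 23/63 + 40/63 + 1 = 44/21 ≈ 2.095 bits/symbol.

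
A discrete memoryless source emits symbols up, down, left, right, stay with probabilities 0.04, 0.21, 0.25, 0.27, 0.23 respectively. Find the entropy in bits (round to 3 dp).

2.156 bits

H = −Σ pᵢ log₂ pᵢ.
−0.04·log₂(0.04) = 0.1858
−0.21·log₂(0.21) = 0.4728
−0.25·log₂(0.25) = 0.5000
−0.27·log₂(0.27) = 0.5100
−0.23·log₂(0.23) = 0.4877
Sum ≈ 2.1563 → 2.156 bits.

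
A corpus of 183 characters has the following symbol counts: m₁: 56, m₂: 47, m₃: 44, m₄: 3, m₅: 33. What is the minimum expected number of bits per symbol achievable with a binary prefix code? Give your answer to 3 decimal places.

2.197 bits/symbol

Probabilities are the counts divided by 183.
Repeatedly combine the two least-probable nodes; the expected code length is the sum of the merged weights.
merge 1/61 + 11/61 → 12/61
merge 12/61 + 44/183 → 80/183
merge 47/183 + 56/183 → 103/183
merge 80/183 + 103/183 → 1
L = 12/61 + 80/183 + 103/183 + 1 = 134/61 ≈ 2.197 bits/symbol.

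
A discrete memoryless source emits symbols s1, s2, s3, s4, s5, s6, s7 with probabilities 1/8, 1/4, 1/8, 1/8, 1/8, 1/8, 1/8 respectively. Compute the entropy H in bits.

Each probability is a power of 1/2, so log₂(1/p) is an integer.
H = Σ p·log₂(1/p) = 1/8·3 + 1/4·2 + 1/8·3 + 1/8·3 + 1/8·3 + 1/8·3 + 1/8·3 = 2.75 bits.

2.75 bits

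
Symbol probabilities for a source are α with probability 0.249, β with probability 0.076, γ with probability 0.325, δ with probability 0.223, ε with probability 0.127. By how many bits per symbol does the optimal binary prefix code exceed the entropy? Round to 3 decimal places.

Entropy H = −Σ p log₂ p ≈ 2.1698 bits.
Huffman merges: 19/250+127/1000→203/1000; 203/1000+223/1000→213/500; 249/1000+13/40→287/500; 213/500+287/500→1. L = 2203/1000 ≈ 2.2030.
L − H = 2.2030 − 2.1698 = 0.033 bits.

0.033 bits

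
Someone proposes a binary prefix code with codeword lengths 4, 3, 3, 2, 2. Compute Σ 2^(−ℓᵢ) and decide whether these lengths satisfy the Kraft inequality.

0.8125; yes

With common denominator 2^4 = 16: Σ 2^(−ℓᵢ) = 1/16 + 2/16 + 2/16 + 4/16 + 4/16 = 13/16 = 0.8125.
Kraft's inequality requires Σ ≤ 1; here Σ = 0.8125 ≤ 1, so such a prefix code exists.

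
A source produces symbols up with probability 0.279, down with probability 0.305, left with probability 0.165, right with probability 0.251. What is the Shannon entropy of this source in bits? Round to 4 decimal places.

1.9658 bits

H = −Σ pᵢ log₂ pᵢ.
−0.279·log₂(0.279) = 0.5138
−0.305·log₂(0.305) = 0.5225
−0.165·log₂(0.165) = 0.4289
−0.251·log₂(0.251) = 0.5006
Sum ≈ 1.9658 → 1.9658 bits.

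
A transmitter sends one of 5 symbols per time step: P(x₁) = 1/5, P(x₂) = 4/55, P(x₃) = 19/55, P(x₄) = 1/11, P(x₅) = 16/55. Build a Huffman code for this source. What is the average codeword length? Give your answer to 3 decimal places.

2.164 bits/symbol

Repeatedly combine the two least-probable nodes; the expected code length is the sum of the merged weights.
merge 4/55 + 1/11 → 9/55
merge 9/55 + 1/5 → 4/11
merge 16/55 + 19/55 → 7/11
merge 4/11 + 7/11 → 1
L = 9/55 + 4/11 + 7/11 + 1 = 119/55 ≈ 2.164 bits/symbol.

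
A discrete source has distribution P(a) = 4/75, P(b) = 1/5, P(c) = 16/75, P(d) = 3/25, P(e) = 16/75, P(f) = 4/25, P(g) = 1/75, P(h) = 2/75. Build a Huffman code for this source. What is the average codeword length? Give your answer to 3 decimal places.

2.707 bits/symbol

Repeatedly combine the two least-probable nodes; the expected code length is the sum of the merged weights.
merge 1/75 + 2/75 → 1/25
merge 1/25 + 4/75 → 7/75
merge 7/75 + 3/25 → 16/75
merge 4/25 + 1/5 → 9/25
merge 16/75 + 16/75 → 32/75
merge 16/75 + 9/25 → 43/75
merge 32/75 + 43/75 → 1
L = 1/25 + 7/75 + 16/75 + 9/25 + 32/75 + 43/75 + 1 = 203/75 ≈ 2.707 bits/symbol.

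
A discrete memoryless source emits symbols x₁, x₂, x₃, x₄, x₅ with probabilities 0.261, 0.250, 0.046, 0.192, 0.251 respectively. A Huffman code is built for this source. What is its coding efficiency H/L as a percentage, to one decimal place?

96.9%

Entropy H = −Σ p log₂ p ≈ 2.1678 bits.
Huffman merges: 23/500+24/125→119/500; 119/500+1/4→61/125; 251/1000+261/1000→64/125; 61/125+64/125→1. L = 1119/500 ≈ 2.2380.
Efficiency = H/L = 2.1678/2.2380 = 96.9%.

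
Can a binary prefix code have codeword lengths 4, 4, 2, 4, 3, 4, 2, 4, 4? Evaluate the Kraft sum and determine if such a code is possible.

With common denominator 2^4 = 16: Σ 2^(−ℓᵢ) = 1/16 + 1/16 + 4/16 + 1/16 + 2/16 + 1/16 + 4/16 + 1/16 + 1/16 = 16/16 = 1.
Kraft's inequality requires Σ ≤ 1; here Σ = 1 ≤ 1, so such a prefix code exists.

1; yes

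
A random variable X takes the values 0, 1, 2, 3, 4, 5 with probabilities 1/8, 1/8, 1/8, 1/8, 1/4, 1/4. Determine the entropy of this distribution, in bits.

Each probability is a power of 1/2, so log₂(1/p) is an integer.
H = Σ p·log₂(1/p) = 1/8·3 + 1/8·3 + 1/8·3 + 1/8·3 + 1/4·2 + 1/4·2 = 2.5 bits.

2.5 bits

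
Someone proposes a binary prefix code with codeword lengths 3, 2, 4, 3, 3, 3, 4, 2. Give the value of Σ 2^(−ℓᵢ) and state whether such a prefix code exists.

1.125; no

With common denominator 2^4 = 16: Σ 2^(−ℓᵢ) = 2/16 + 4/16 + 1/16 + 2/16 + 2/16 + 2/16 + 1/16 + 4/16 = 18/16 = 1.125.
Kraft's inequality requires Σ ≤ 1; here Σ = 1.125 > 1, so no such prefix code exists.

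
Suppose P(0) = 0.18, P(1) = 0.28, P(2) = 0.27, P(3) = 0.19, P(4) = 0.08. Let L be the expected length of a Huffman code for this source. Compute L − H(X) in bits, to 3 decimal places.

0.044 bits

Entropy H = −Σ p log₂ p ≈ 2.2163 bits.
Huffman merges: 2/25+9/50→13/50; 19/100+13/50→9/20; 27/100+7/25→11/20; 9/20+11/20→1. L = 113/50 ≈ 2.2600.
L − H = 2.2600 − 2.2163 = 0.044 bits.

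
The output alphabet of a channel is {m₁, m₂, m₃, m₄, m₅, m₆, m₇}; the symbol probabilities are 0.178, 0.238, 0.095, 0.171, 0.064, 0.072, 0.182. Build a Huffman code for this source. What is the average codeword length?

Repeatedly combine the two least-probable nodes; the expected code length is the sum of the merged weights.
merge 8/125 + 9/125 → 17/125
merge 19/200 + 17/125 → 231/1000
merge 171/1000 + 89/500 → 349/1000
merge 91/500 + 231/1000 → 413/1000
merge 119/500 + 349/1000 → 587/1000
merge 413/1000 + 587/1000 → 1
L = 17/125 + 231/1000 + 349/1000 + 413/1000 + 587/1000 + 1 = 679/250 = 2.716 bits/symbol.

2.716 bits/symbol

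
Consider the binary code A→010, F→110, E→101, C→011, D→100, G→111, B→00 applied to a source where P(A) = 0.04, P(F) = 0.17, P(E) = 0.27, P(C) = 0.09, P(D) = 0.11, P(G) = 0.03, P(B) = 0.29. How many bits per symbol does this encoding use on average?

L̄ = Σ pᵢ·ℓᵢ = 0.04·3 + 0.17·3 + 0.27·3 + 0.09·3 + 0.11·3 + 0.03·3 + 0.29·2 = 2.71 bits/symbol.

2.71 bits/symbol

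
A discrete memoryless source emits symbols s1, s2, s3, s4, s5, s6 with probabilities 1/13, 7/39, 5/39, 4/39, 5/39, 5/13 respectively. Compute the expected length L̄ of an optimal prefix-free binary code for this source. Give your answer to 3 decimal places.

Repeatedly combine the two least-probable nodes; the expected code length is the sum of the merged weights.
merge 1/13 + 4/39 → 7/39
merge 5/39 + 5/39 → 10/39
merge 7/39 + 7/39 → 14/39
merge 10/39 + 14/39 → 8/13
merge 5/13 + 8/13 → 1
L = 7/39 + 10/39 + 14/39 + 8/13 + 1 = 94/39 ≈ 2.410 bits/symbol.

2.410 bits/symbol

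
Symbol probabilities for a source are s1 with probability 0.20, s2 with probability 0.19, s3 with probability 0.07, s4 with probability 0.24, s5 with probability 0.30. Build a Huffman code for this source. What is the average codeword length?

2.26 bits/symbol

Repeatedly combine the two least-probable nodes; the expected code length is the sum of the merged weights.
merge 7/100 + 19/100 → 13/50
merge 1/5 + 6/25 → 11/25
merge 13/50 + 3/10 → 14/25
merge 11/25 + 14/25 → 1
L = 13/50 + 11/25 + 14/25 + 1 = 113/50 = 2.26 bits/symbol.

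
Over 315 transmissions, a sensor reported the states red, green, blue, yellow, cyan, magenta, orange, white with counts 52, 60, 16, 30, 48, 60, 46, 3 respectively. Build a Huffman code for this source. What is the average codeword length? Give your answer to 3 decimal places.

Probabilities are the counts divided by 315.
Repeatedly combine the two least-probable nodes; the expected code length is the sum of the merged weights.
merge 1/105 + 16/315 → 19/315
merge 19/315 + 2/21 → 7/45
merge 46/315 + 16/105 → 94/315
merge 7/45 + 52/315 → 101/315
merge 4/21 + 4/21 → 8/21
merge 94/315 + 101/315 → 13/21
merge 8/21 + 13/21 → 1
L = 19/315 + 7/45 + 94/315 + 101/315 + 8/21 + 13/21 + 1 = 893/315 ≈ 2.835 bits/symbol.

2.835 bits/symbol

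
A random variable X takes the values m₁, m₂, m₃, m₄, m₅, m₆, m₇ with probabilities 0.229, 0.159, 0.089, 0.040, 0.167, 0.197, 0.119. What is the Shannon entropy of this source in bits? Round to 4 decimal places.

2.6635 bits

H = −Σ pᵢ log₂ pᵢ.
−0.229·log₂(0.229) = 0.4870
−0.159·log₂(0.159) = 0.4218
−0.089·log₂(0.089) = 0.3106
−0.040·log₂(0.040) = 0.1858
−0.167·log₂(0.167) = 0.4312
−0.197·log₂(0.197) = 0.4617
−0.119·log₂(0.119) = 0.3654
Sum ≈ 2.6635 → 2.6635 bits.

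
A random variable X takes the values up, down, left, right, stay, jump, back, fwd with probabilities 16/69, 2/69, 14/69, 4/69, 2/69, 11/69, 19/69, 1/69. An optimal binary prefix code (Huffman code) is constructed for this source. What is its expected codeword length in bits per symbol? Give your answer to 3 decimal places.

2.536 bits/symbol

Repeatedly combine the two least-probable nodes; the expected code length is the sum of the merged weights.
merge 1/69 + 2/69 → 1/23
merge 2/69 + 1/23 → 5/69
merge 4/69 + 5/69 → 3/23
merge 3/23 + 11/69 → 20/69
merge 14/69 + 16/69 → 10/23
merge 19/69 + 20/69 → 13/23
merge 10/23 + 13/23 → 1
L = 1/23 + 5/69 + 3/23 + 20/69 + 10/23 + 13/23 + 1 = 175/69 ≈ 2.536 bits/symbol.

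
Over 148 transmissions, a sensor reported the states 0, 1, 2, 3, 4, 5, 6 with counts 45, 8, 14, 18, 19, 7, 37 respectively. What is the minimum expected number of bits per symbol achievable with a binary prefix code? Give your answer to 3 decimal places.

Probabilities are the counts divided by 148.
Repeatedly combine the two least-probable nodes; the expected code length is the sum of the merged weights.
merge 7/148 + 2/37 → 15/148
merge 7/74 + 15/148 → 29/148
merge 9/74 + 19/148 → 1/4
merge 29/148 + 1/4 → 33/74
merge 1/4 + 45/148 → 41/74
merge 33/74 + 41/74 → 1
L = 15/148 + 29/148 + 1/4 + 33/74 + 41/74 + 1 = 377/148 ≈ 2.547 bits/symbol.

2.547 bits/symbol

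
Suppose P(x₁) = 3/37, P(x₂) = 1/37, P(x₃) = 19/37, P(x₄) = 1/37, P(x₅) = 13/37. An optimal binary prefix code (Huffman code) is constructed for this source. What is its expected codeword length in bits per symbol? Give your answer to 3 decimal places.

1.676 bits/symbol

Repeatedly combine the two least-probable nodes; the expected code length is the sum of the merged weights.
merge 1/37 + 1/37 → 2/37
merge 2/37 + 3/37 → 5/37
merge 5/37 + 13/37 → 18/37
merge 18/37 + 19/37 → 1
L = 2/37 + 5/37 + 18/37 + 1 = 62/37 ≈ 1.676 bits/symbol.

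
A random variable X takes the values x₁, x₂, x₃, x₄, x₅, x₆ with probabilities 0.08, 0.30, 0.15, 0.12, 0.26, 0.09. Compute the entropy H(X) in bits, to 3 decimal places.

2.408 bits

H = −Σ pᵢ log₂ pᵢ.
−0.08·log₂(0.08) = 0.2915
−0.30·log₂(0.30) = 0.5211
−0.15·log₂(0.15) = 0.4105
−0.12·log₂(0.12) = 0.3671
−0.26·log₂(0.26) = 0.5053
−0.09·log₂(0.09) = 0.3127
Sum ≈ 2.4082 → 2.408 bits.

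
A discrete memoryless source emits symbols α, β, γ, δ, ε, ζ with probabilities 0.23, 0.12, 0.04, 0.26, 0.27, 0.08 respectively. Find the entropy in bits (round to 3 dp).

H = −Σ pᵢ log₂ pᵢ.
−0.23·log₂(0.23) = 0.4877
−0.12·log₂(0.12) = 0.3671
−0.04·log₂(0.04) = 0.1858
−0.26·log₂(0.26) = 0.5053
−0.27·log₂(0.27) = 0.5100
−0.08·log₂(0.08) = 0.2915
Sum ≈ 2.3473 → 2.347 bits.

2.347 bits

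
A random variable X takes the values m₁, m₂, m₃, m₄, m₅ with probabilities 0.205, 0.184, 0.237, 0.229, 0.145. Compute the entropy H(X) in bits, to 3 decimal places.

2.301 bits

H = −Σ pᵢ log₂ pᵢ.
−0.205·log₂(0.205) = 0.4687
−0.184·log₂(0.184) = 0.4494
−0.237·log₂(0.237) = 0.4923
−0.229·log₂(0.229) = 0.4870
−0.145·log₂(0.145) = 0.4040
Sum ≈ 2.3013 → 2.301 bits.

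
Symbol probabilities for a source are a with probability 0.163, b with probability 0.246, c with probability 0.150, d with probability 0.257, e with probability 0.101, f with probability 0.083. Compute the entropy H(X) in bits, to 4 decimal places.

2.4707 bits

H = −Σ pᵢ log₂ pᵢ.
−0.163·log₂(0.163) = 0.4266
−0.246·log₂(0.246) = 0.4977
−0.150·log₂(0.150) = 0.4105
−0.257·log₂(0.257) = 0.5038
−0.101·log₂(0.101) = 0.3341
−0.083·log₂(0.083) = 0.2980
Sum ≈ 2.4707 → 2.4707 bits.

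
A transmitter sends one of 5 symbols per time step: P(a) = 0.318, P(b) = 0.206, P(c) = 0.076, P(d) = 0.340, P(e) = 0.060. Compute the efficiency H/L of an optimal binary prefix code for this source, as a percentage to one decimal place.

96.0%

Entropy H = −Σ p log₂ p ≈ 2.0504 bits.
Huffman merges: 3/50+19/250→17/125; 17/125+103/500→171/500; 159/500+17/50→329/500; 171/500+329/500→1. L = 267/125 ≈ 2.1360.
Efficiency = H/L = 2.0504/2.1360 = 96.0%.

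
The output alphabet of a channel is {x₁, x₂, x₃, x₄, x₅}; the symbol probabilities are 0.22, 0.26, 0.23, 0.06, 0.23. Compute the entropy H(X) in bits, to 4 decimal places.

2.2047 bits

H = −Σ pᵢ log₂ pᵢ.
−0.22·log₂(0.22) = 0.4806
−0.26·log₂(0.26) = 0.5053
−0.23·log₂(0.23) = 0.4877
−0.06·log₂(0.06) = 0.2435
−0.23·log₂(0.23) = 0.4877
Sum ≈ 2.2047 → 2.2047 bits.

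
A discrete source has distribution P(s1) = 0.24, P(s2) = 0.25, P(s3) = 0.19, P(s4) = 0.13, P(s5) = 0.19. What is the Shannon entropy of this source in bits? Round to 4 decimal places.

H = −Σ pᵢ log₂ pᵢ.
−0.24·log₂(0.24) = 0.4941
−0.25·log₂(0.25) = 0.5000
−0.19·log₂(0.19) = 0.4552
−0.13·log₂(0.13) = 0.3826
−0.19·log₂(0.19) = 0.4552
Sum ≈ 2.2872 → 2.2872 bits.

2.2872 bits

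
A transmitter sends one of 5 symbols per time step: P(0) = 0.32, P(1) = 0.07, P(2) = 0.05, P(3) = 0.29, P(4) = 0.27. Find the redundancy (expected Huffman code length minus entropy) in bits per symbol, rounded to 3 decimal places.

Entropy H = −Σ p log₂ p ≈ 2.0386 bits.
Huffman merges: 1/20+7/100→3/25; 3/25+27/100→39/100; 29/100+8/25→61/100; 39/100+61/100→1. L = 53/25 ≈ 2.1200.
L − H = 2.1200 − 2.0386 = 0.081 bits.

0.081 bits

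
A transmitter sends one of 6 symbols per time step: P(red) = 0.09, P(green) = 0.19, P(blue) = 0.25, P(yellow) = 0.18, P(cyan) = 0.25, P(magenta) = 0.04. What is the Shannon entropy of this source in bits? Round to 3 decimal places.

H = −Σ pᵢ log₂ pᵢ.
−0.09·log₂(0.09) = 0.3127
−0.19·log₂(0.19) = 0.4552
−0.25·log₂(0.25) = 0.5000
−0.18·log₂(0.18) = 0.4453
−0.25·log₂(0.25) = 0.5000
−0.04·log₂(0.04) = 0.1858
Sum ≈ 2.3989 → 2.399 bits.

2.399 bits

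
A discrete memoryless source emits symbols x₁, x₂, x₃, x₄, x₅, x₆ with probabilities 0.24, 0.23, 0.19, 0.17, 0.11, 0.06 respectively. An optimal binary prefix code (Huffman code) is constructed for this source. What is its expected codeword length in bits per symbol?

2.51 bits/symbol

Repeatedly combine the two least-probable nodes; the expected code length is the sum of the merged weights.
merge 3/50 + 11/100 → 17/100
merge 17/100 + 17/100 → 17/50
merge 19/100 + 23/100 → 21/50
merge 6/25 + 17/50 → 29/50
merge 21/50 + 29/50 → 1
L = 17/100 + 17/50 + 21/50 + 29/50 + 1 = 251/100 = 2.51 bits/symbol.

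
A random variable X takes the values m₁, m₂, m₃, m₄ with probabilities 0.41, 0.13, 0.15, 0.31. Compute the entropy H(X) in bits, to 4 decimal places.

1.8444 bits

H = −Σ pᵢ log₂ pᵢ.
−0.41·log₂(0.41) = 0.5274
−0.13·log₂(0.13) = 0.3826
−0.15·log₂(0.15) = 0.4105
−0.31·log₂(0.31) = 0.5238
Sum ≈ 1.8444 → 1.8444 bits.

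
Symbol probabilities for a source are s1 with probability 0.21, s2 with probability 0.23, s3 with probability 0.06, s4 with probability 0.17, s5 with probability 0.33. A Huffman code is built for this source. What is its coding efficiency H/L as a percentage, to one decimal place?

97.1%

Entropy H = −Σ p log₂ p ≈ 2.1664 bits.
Huffman merges: 3/50+17/100→23/100; 21/100+23/100→11/25; 23/100+33/100→14/25; 11/25+14/25→1. L = 223/100 ≈ 2.2300.
Efficiency = H/L = 2.1664/2.2300 = 97.1%.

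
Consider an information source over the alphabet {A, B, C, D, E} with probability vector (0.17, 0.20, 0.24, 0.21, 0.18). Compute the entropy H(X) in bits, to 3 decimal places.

H = −Σ pᵢ log₂ pᵢ.
−0.17·log₂(0.17) = 0.4346
−0.20·log₂(0.20) = 0.4644
−0.24·log₂(0.24) = 0.4941
−0.21·log₂(0.21) = 0.4728
−0.18·log₂(0.18) = 0.4453
Sum ≈ 2.3112 → 2.311 bits.

2.311 bits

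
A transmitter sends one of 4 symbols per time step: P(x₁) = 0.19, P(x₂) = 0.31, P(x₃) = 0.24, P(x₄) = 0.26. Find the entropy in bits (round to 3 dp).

H = −Σ pᵢ log₂ pᵢ.
−0.19·log₂(0.19) = 0.4552
−0.31·log₂(0.31) = 0.5238
−0.24·log₂(0.24) = 0.4941
−0.26·log₂(0.26) = 0.5053
Sum ≈ 1.9784 → 1.978 bits.

1.978 bits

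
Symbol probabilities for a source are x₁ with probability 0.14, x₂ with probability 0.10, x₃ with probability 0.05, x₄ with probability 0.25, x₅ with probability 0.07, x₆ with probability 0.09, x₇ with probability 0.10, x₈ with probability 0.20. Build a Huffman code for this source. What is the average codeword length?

2.86 bits/symbol

Repeatedly combine the two least-probable nodes; the expected code length is the sum of the merged weights.
merge 1/20 + 7/100 → 3/25
merge 9/100 + 1/10 → 19/100
merge 1/10 + 3/25 → 11/50
merge 7/50 + 19/100 → 33/100
merge 1/5 + 11/50 → 21/50
merge 1/4 + 33/100 → 29/50
merge 21/50 + 29/50 → 1
L = 3/25 + 19/100 + 11/50 + 33/100 + 21/50 + 29/50 + 1 = 143/50 = 2.86 bits/symbol.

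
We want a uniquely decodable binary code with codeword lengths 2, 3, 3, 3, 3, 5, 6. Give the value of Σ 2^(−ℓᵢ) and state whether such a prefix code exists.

0.796875; yes

With common denominator 2^6 = 64: Σ 2^(−ℓᵢ) = 16/64 + 8/64 + 8/64 + 8/64 + 8/64 + 2/64 + 1/64 = 51/64 = 0.796875.
Kraft's inequality requires Σ ≤ 1; here Σ = 0.796875 ≤ 1, so such a prefix code exists.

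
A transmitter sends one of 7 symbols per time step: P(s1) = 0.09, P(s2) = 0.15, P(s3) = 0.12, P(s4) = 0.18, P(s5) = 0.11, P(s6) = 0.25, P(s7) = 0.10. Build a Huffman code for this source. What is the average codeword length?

2.75 bits/symbol

Repeatedly combine the two least-probable nodes; the expected code length is the sum of the merged weights.
merge 9/100 + 1/10 → 19/100
merge 11/100 + 3/25 → 23/100
merge 3/20 + 9/50 → 33/100
merge 19/100 + 23/100 → 21/50
merge 1/4 + 33/100 → 29/50
merge 21/50 + 29/50 → 1
L = 19/100 + 23/100 + 33/100 + 21/50 + 29/50 + 1 = 11/4 = 2.75 bits/symbol.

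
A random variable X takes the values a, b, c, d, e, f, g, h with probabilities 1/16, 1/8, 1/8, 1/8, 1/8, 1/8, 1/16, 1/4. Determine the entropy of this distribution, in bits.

2.875 bits

Each probability is a power of 1/2, so log₂(1/p) is an integer.
H = Σ p·log₂(1/p) = 1/16·4 + 1/8·3 + 1/8·3 + 1/8·3 + 1/8·3 + 1/8·3 + 1/16·4 + 1/4·2 = 2.875 bits.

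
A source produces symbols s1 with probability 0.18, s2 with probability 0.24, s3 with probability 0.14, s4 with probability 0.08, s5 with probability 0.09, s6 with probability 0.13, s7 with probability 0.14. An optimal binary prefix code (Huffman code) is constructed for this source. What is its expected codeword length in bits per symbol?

2.75 bits/symbol

Repeatedly combine the two least-probable nodes; the expected code length is the sum of the merged weights.
merge 2/25 + 9/100 → 17/100
merge 13/100 + 7/50 → 27/100
merge 7/50 + 17/100 → 31/100
merge 9/50 + 6/25 → 21/50
merge 27/100 + 31/100 → 29/50
merge 21/50 + 29/50 → 1
L = 17/100 + 27/100 + 31/100 + 21/50 + 29/50 + 1 = 11/4 = 2.75 bits/symbol.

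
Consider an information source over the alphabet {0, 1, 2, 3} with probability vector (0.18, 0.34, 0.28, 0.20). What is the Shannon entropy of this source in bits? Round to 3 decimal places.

1.953 bits

H = −Σ pᵢ log₂ pᵢ.
−0.18·log₂(0.18) = 0.4453
−0.34·log₂(0.34) = 0.5292
−0.28·log₂(0.28) = 0.5142
−0.20·log₂(0.20) = 0.4644
Sum ≈ 1.9531 → 1.953 bits.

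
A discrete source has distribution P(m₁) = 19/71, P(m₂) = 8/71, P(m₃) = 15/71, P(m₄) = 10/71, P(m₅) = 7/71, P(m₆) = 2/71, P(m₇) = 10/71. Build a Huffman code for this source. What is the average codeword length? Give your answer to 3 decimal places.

Repeatedly combine the two least-probable nodes; the expected code length is the sum of the merged weights.
merge 2/71 + 7/71 → 9/71
merge 8/71 + 9/71 → 17/71
merge 10/71 + 10/71 → 20/71
merge 15/71 + 17/71 → 32/71
merge 19/71 + 20/71 → 39/71
merge 32/71 + 39/71 → 1
L = 9/71 + 17/71 + 20/71 + 32/71 + 39/71 + 1 = 188/71 ≈ 2.648 bits/symbol.

2.648 bits/symbol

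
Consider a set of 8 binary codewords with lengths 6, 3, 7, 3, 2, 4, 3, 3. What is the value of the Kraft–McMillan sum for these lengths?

With common denominator 2^7 = 128: Σ 2^(−ℓᵢ) = 2/128 + 16/128 + 1/128 + 16/128 + 32/128 + 8/128 + 16/128 + 16/128 = 107/128 = 0.8359375.

0.8359375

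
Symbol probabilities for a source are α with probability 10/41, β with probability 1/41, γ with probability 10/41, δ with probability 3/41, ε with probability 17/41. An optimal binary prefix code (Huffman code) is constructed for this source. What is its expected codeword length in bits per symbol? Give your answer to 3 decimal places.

Repeatedly combine the two least-probable nodes; the expected code length is the sum of the merged weights.
merge 1/41 + 3/41 → 4/41
merge 4/41 + 10/41 → 14/41
merge 10/41 + 14/41 → 24/41
merge 17/41 + 24/41 → 1
L = 4/41 + 14/41 + 24/41 + 1 = 83/41 ≈ 2.024 bits/symbol.

2.024 bits/symbol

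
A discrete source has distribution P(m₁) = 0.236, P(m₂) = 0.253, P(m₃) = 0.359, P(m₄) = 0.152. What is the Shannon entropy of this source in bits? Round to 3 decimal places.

H = −Σ pᵢ log₂ pᵢ.
−0.236·log₂(0.236) = 0.4916
−0.253·log₂(0.253) = 0.5016
−0.359·log₂(0.359) = 0.5306
−0.152·log₂(0.152) = 0.4131
Sum ≈ 1.9370 → 1.937 bits.

1.937 bits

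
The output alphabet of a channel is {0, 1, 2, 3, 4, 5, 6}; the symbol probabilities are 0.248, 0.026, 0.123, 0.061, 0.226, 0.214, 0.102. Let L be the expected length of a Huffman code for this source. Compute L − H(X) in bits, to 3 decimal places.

0.037 bits

Entropy H = −Σ p log₂ p ≈ 2.5506 bits.
Huffman merges: 13/500+61/1000→87/1000; 87/1000+51/500→189/1000; 123/1000+189/1000→39/125; 107/500+113/500→11/25; 31/125+39/125→14/25; 11/25+14/25→1. L = 647/250 ≈ 2.5880.
L − H = 2.5880 − 2.5506 = 0.037 bits.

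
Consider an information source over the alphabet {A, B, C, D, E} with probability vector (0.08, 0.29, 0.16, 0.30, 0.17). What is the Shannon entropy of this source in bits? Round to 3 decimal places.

2.188 bits

H = −Σ pᵢ log₂ pᵢ.
−0.08·log₂(0.08) = 0.2915
−0.29·log₂(0.29) = 0.5179
−0.16·log₂(0.16) = 0.4230
−0.30·log₂(0.30) = 0.5211
−0.17·log₂(0.17) = 0.4346
Sum ≈ 2.1881 → 2.188 bits.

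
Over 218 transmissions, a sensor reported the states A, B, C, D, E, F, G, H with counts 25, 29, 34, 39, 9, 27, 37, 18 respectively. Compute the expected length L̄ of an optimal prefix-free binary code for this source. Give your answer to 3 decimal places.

Probabilities are the counts divided by 218.
Repeatedly combine the two least-probable nodes; the expected code length is the sum of the merged weights.
merge 9/218 + 9/109 → 27/218
merge 25/218 + 27/218 → 26/109
merge 27/218 + 29/218 → 28/109
merge 17/109 + 37/218 → 71/218
merge 39/218 + 26/109 → 91/218
merge 28/109 + 71/218 → 127/218
merge 91/218 + 127/218 → 1
L = 27/218 + 26/109 + 28/109 + 71/218 + 91/218 + 127/218 + 1 = 321/109 ≈ 2.945 bits/symbol.

2.945 bits/symbol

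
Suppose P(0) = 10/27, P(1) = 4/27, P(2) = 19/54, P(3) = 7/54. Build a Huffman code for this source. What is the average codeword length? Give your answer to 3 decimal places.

1.907 bits/symbol

Repeatedly combine the two least-probable nodes; the expected code length is the sum of the merged weights.
merge 7/54 + 4/27 → 5/18
merge 5/18 + 19/54 → 17/27
merge 10/27 + 17/27 → 1
L = 5/18 + 17/27 + 1 = 103/54 ≈ 1.907 bits/symbol.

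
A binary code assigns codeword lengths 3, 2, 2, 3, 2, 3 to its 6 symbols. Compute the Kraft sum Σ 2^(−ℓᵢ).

1.125

With common denominator 2^3 = 8: Σ 2^(−ℓᵢ) = 1/8 + 2/8 + 2/8 + 1/8 + 2/8 + 1/8 = 9/8 = 1.125.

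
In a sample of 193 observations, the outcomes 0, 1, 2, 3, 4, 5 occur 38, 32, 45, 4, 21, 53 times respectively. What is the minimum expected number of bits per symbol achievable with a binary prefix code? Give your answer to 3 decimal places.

Probabilities are the counts divided by 193.
Repeatedly combine the two least-probable nodes; the expected code length is the sum of the merged weights.
merge 4/193 + 21/193 → 25/193
merge 25/193 + 32/193 → 57/193
merge 38/193 + 45/193 → 83/193
merge 53/193 + 57/193 → 110/193
merge 83/193 + 110/193 → 1
L = 25/193 + 57/193 + 83/193 + 110/193 + 1 = 468/193 ≈ 2.425 bits/symbol.

2.425 bits/symbol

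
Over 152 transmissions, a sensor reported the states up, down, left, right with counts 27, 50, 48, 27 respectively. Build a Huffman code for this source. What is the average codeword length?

2 bits/symbol

Probabilities are the counts divided by 152.
Repeatedly combine the two least-probable nodes; the expected code length is the sum of the merged weights.
merge 27/152 + 27/152 → 27/76
merge 6/19 + 25/76 → 49/76
merge 27/76 + 49/76 → 1
L = 27/76 + 49/76 + 1 = 2 bits/symbol.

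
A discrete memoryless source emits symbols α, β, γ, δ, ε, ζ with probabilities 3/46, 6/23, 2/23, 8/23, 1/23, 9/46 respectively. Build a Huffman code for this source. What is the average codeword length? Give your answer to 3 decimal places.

Repeatedly combine the two least-probable nodes; the expected code length is the sum of the merged weights.
merge 1/23 + 3/46 → 5/46
merge 2/23 + 5/46 → 9/46
merge 9/46 + 9/46 → 9/23
merge 6/23 + 8/23 → 14/23
merge 9/23 + 14/23 → 1
L = 5/46 + 9/46 + 9/23 + 14/23 + 1 = 53/23 ≈ 2.304 bits/symbol.

2.304 bits/symbol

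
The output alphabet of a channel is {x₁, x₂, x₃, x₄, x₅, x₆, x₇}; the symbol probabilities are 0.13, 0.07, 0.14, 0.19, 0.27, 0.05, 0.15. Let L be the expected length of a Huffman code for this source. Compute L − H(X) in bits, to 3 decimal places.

Entropy H = −Σ p log₂ p ≈ 2.6402 bits.
Huffman merges: 1/20+7/100→3/25; 3/25+13/100→1/4; 7/50+3/20→29/100; 19/100+1/4→11/25; 27/100+29/100→14/25; 11/25+14/25→1. L = 133/50 ≈ 2.6600.
L − H = 2.6600 − 2.6402 = 0.020 bits.

0.020 bits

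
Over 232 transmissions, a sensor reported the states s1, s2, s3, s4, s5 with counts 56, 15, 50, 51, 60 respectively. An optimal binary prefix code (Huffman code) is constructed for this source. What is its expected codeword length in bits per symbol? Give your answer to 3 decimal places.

Probabilities are the counts divided by 232.
Repeatedly combine the two least-probable nodes; the expected code length is the sum of the merged weights.
merge 15/232 + 25/116 → 65/232
merge 51/232 + 7/29 → 107/232
merge 15/58 + 65/232 → 125/232
merge 107/232 + 125/232 → 1
L = 65/232 + 107/232 + 125/232 + 1 = 529/232 ≈ 2.280 bits/symbol.

2.280 bits/symbol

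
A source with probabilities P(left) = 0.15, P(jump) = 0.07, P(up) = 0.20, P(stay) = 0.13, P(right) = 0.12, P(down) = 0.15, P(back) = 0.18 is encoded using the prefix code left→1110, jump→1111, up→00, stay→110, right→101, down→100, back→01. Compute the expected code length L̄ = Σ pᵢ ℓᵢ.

2.84 bits/symbol

L̄ = Σ pᵢ·ℓᵢ = 0.15·4 + 0.07·4 + 0.20·2 + 0.13·3 + 0.12·3 + 0.15·3 + 0.18·2 = 2.84 bits/symbol.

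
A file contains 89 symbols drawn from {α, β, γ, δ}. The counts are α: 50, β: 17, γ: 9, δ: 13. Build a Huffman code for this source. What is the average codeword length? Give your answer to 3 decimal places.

1.685 bits/symbol

Probabilities are the counts divided by 89.
Repeatedly combine the two least-probable nodes; the expected code length is the sum of the merged weights.
merge 9/89 + 13/89 → 22/89
merge 17/89 + 22/89 → 39/89
merge 39/89 + 50/89 → 1
L = 22/89 + 39/89 + 1 = 150/89 ≈ 1.685 bits/symbol.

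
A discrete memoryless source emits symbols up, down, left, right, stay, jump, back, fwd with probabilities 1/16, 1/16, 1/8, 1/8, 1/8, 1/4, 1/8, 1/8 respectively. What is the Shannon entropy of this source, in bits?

2.875 bits

Each probability is a power of 1/2, so log₂(1/p) is an integer.
H = Σ p·log₂(1/p) = 1/16·4 + 1/16·4 + 1/8·3 + 1/8·3 + 1/8·3 + 1/4·2 + 1/8·3 + 1/8·3 = 2.875 bits.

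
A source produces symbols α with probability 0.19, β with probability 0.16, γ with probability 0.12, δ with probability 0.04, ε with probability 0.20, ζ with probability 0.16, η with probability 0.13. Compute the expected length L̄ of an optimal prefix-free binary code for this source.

Repeatedly combine the two least-probable nodes; the expected code length is the sum of the merged weights.
merge 1/25 + 3/25 → 4/25
merge 13/100 + 4/25 → 29/100
merge 4/25 + 4/25 → 8/25
merge 19/100 + 1/5 → 39/100
merge 29/100 + 8/25 → 61/100
merge 39/100 + 61/100 → 1
L = 4/25 + 29/100 + 8/25 + 39/100 + 61/100 + 1 = 277/100 = 2.77 bits/symbol.

2.77 bits/symbol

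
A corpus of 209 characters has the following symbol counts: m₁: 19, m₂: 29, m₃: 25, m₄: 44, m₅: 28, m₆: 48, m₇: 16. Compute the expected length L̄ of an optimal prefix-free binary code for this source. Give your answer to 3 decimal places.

2.727 bits/symbol

Probabilities are the counts divided by 209.
Repeatedly combine the two least-probable nodes; the expected code length is the sum of the merged weights.
merge 16/209 + 1/11 → 35/209
merge 25/209 + 28/209 → 53/209
merge 29/209 + 35/209 → 64/209
merge 4/19 + 48/209 → 92/209
merge 53/209 + 64/209 → 117/209
merge 92/209 + 117/209 → 1
L = 35/209 + 53/209 + 64/209 + 92/209 + 117/209 + 1 = 30/11 ≈ 2.727 bits/symbol.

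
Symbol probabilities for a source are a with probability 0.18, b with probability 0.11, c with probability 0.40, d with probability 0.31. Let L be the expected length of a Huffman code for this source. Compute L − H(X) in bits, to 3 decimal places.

0.042 bits

Entropy H = −Σ p log₂ p ≈ 1.8482 bits.
Huffman merges: 11/100+9/50→29/100; 29/100+31/100→3/5; 2/5+3/5→1. L = 189/100 ≈ 1.8900.
L − H = 1.8900 − 1.8482 = 0.042 bits.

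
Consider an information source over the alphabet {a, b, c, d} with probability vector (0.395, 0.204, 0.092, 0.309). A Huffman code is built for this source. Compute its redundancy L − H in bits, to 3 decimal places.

Entropy H = −Σ p log₂ p ≈ 1.8374 bits.
Huffman merges: 23/250+51/250→37/125; 37/125+309/1000→121/200; 79/200+121/200→1. L = 1901/1000 ≈ 1.9010.
L − H = 1.9010 − 1.8374 = 0.064 bits.

0.064 bits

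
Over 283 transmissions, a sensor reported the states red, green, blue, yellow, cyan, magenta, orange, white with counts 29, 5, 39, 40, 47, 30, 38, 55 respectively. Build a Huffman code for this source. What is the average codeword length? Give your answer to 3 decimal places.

Probabilities are the counts divided by 283.
Repeatedly combine the two least-probable nodes; the expected code length is the sum of the merged weights.
merge 5/283 + 29/283 → 34/283
merge 30/283 + 34/283 → 64/283
merge 38/283 + 39/283 → 77/283
merge 40/283 + 47/283 → 87/283
merge 55/283 + 64/283 → 119/283
merge 77/283 + 87/283 → 164/283
merge 119/283 + 164/283 → 1
L = 34/283 + 64/283 + 77/283 + 87/283 + 119/283 + 164/283 + 1 = 828/283 ≈ 2.926 bits/symbol.

2.926 bits/symbol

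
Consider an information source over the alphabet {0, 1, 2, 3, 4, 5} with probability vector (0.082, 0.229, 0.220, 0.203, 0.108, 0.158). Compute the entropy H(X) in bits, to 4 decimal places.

H = −Σ pᵢ log₂ pᵢ.
−0.082·log₂(0.082) = 0.2959
−0.229·log₂(0.229) = 0.4870
−0.220·log₂(0.220) = 0.4806
−0.203·log₂(0.203) = 0.4670
−0.108·log₂(0.108) = 0.3468
−0.158·log₂(0.158) = 0.4206
Sum ≈ 2.4978 → 2.4978 bits.

2.4978 bits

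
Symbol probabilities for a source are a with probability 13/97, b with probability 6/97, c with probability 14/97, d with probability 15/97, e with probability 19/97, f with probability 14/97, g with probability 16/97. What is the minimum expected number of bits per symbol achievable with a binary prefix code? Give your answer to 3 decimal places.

Repeatedly combine the two least-probable nodes; the expected code length is the sum of the merged weights.
merge 6/97 + 13/97 → 19/97
merge 14/97 + 14/97 → 28/97
merge 15/97 + 16/97 → 31/97
merge 19/97 + 19/97 → 38/97
merge 28/97 + 31/97 → 59/97
merge 38/97 + 59/97 → 1
L = 19/97 + 28/97 + 31/97 + 38/97 + 59/97 + 1 = 272/97 ≈ 2.804 bits/symbol.

2.804 bits/symbol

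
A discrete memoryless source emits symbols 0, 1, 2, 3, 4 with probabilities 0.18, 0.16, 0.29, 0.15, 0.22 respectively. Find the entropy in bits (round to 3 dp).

2.277 bits

H = −Σ pᵢ log₂ pᵢ.
−0.18·log₂(0.18) = 0.4453
−0.16·log₂(0.16) = 0.4230
−0.29·log₂(0.29) = 0.5179
−0.15·log₂(0.15) = 0.4105
−0.22·log₂(0.22) = 0.4806
Sum ≈ 2.2773 → 2.277 bits.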